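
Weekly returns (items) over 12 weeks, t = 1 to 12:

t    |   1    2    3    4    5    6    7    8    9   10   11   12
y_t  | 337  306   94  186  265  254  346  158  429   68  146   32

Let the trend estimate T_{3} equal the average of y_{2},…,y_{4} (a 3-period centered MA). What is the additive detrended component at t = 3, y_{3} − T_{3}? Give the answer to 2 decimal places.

Trend T_3 = (306 + 94 + 186) / 3 = 586/3 = 195.3333
Detrended value: 94 − 195.3333 = -101.33

-101.33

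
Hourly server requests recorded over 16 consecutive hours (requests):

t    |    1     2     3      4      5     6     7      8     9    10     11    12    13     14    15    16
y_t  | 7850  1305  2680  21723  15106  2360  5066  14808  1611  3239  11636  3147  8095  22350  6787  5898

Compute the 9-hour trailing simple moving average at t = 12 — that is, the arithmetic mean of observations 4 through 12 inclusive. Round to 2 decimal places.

8744.00

Sum of periods 4–12: 21723 + 15106 + 2360 + 5066 + 14808 + 1611 + 3239 + 11636 + 3147 = 78696
Divide by 9: 78696 / 9 = 8744.00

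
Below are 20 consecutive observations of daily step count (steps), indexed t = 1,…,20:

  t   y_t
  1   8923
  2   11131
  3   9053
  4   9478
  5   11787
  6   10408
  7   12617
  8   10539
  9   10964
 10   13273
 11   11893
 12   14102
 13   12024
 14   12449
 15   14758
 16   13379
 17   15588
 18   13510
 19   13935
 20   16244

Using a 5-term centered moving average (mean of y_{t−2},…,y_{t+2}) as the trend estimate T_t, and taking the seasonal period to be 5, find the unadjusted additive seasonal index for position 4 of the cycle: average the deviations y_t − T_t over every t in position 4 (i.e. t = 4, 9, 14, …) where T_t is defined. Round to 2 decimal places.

Season position 4 occurs at t = 4, 9, 14 (where T_t is defined).
t=4: T_4 = 10371.4000; y_4 − T_4 = 9478 − 10371.4000 = -893.4000
t=9: T_9 = 11857.2000; y_9 − T_9 = 10964 − 11857.2000 = -893.2000
t=14: T_14 = 13342.4000; y_14 − T_14 = 12449 − 13342.4000 = -893.4000
Mean deviation: (-893.4000 + -893.2000 + -893.4000) / 3 = -893.33

-893.33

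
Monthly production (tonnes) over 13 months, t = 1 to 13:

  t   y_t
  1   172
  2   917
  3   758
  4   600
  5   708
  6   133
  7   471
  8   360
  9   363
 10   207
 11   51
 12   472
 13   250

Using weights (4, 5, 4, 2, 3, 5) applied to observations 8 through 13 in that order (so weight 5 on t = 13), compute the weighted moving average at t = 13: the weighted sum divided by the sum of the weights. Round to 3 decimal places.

297.870

Weighted sum: 4·360 + 5·363 + 4·207 + 2·51 + 3·472 + 5·250 = 1440 + 1815 + 828 + 102 + 1416 + 1250 = 6851
Weight total: 4 + 5 + 4 + 2 + 3 + 5 = 23
WMA = 6851 / 23 = 297.870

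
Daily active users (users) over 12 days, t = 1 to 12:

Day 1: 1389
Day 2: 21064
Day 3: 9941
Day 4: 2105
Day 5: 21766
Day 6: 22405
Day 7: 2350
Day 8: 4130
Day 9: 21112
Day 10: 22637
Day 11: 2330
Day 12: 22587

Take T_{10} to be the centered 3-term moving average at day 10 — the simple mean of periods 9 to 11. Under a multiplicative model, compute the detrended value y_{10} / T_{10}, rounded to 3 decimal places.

Trend T_10 = (21112 + 22637 + 2330) / 3 = 46079/3 = 15359.66667
Ratio to trend: 22637 / 15359.66667 = 1.474

1.474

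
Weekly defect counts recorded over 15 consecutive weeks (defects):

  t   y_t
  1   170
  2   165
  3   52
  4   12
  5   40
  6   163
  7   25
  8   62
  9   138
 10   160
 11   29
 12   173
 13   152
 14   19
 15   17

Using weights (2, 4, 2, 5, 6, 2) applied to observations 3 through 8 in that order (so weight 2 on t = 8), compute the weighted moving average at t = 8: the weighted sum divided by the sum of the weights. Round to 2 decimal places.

62.90

Weighted sum: 2·52 + 4·12 + 2·40 + 5·163 + 6·25 + 2·62 = 104 + 48 + 80 + 815 + 150 + 124 = 1321
Weight total: 2 + 4 + 2 + 5 + 6 + 2 = 21
WMA = 1321 / 21 = 62.90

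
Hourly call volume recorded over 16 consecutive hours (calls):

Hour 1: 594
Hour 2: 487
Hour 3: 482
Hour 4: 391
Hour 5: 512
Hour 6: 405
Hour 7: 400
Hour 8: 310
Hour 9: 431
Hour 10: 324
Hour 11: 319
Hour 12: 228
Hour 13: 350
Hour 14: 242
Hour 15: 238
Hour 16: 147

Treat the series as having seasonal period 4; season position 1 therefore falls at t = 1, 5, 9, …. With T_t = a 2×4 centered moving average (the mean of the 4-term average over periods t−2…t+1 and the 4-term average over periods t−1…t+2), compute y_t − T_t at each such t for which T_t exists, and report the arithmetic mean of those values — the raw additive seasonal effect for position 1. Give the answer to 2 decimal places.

Season position 1 occurs at t = 5, 9, 13 (where T_t is defined).
t=5: T_5 = 437.2500; y_5 − T_5 = 512 − 437.2500 = 74.7500
t=9: T_9 = 356.1250; y_9 − T_9 = 431 − 356.1250 = 74.8750
t=13: T_13 = 274.6250; y_13 − T_13 = 350 − 274.6250 = 75.3750
Mean deviation: (74.7500 + 74.8750 + 75.3750) / 3 = 75.00

75.00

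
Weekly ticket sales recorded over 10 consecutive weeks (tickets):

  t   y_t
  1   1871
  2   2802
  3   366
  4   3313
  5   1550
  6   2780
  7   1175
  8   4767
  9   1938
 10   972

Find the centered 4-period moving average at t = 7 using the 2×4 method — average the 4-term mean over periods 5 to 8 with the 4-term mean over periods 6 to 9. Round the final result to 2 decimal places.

Sum over 5–8: 1550 + 2780 + 1175 + 4767 = 10272
Sum over 6–9: 2780 + 1175 + 4767 + 1938 = 10660
CMA at t=7 = (10272 + 10660) / (2·4) = 20932 / 8 = 2616.50

2616.50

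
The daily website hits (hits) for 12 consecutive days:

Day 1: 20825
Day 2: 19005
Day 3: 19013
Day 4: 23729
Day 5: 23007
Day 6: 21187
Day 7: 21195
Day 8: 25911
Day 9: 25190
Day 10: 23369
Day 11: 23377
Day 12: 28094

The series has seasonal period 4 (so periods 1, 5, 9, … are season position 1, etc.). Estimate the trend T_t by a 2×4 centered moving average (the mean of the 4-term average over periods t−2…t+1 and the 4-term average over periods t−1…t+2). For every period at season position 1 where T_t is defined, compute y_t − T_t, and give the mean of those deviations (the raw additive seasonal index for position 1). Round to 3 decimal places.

1000.625

Season position 1 occurs at t = 5, 9 (where T_t is defined).
t=5: T_5 = 22006.75000; y_5 − T_5 = 23007 − 22006.75000 = 1000.25000
t=9: T_9 = 24189.00000; y_9 − T_9 = 25190 − 24189.00000 = 1001.00000
Mean deviation: (1000.25000 + 1001.00000) / 2 = 1000.625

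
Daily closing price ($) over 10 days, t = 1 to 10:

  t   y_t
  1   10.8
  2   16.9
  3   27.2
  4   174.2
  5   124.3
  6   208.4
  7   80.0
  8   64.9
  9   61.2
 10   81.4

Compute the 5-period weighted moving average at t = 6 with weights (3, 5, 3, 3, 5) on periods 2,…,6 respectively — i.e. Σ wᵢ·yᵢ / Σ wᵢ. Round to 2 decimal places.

111.80

Weighted sum: 3·16.9 + 5·27.2 + 3·174.2 + 3·124.3 + 5·208.4 = 50.7 + 136.0 + 522.6 + 372.9 + 1042.0 = 2124.2
Weight total: 3 + 5 + 3 + 3 + 5 = 19
WMA = 2124.2 / 19 = 111.80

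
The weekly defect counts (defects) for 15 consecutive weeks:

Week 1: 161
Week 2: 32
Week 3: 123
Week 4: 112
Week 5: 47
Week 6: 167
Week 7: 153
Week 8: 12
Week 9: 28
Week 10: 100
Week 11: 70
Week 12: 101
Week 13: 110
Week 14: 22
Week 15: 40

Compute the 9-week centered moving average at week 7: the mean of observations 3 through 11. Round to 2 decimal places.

Sum of periods 3–11: 123 + 112 + 47 + 167 + 153 + 12 + 28 + 100 + 70 = 812
Divide by 9: 812 / 9 = 90.22

90.22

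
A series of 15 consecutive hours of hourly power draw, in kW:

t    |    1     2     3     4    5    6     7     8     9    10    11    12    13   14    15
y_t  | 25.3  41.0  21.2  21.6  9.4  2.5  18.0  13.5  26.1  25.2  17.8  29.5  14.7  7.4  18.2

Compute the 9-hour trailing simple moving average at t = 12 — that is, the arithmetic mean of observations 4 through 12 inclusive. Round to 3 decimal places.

Sum of periods 4–12: 21.6 + 9.4 + 2.5 + 18.0 + 13.5 + 26.1 + 25.2 + 17.8 + 29.5 = 163.6
Divide by 9: 163.6 / 9 = 18.178

18.178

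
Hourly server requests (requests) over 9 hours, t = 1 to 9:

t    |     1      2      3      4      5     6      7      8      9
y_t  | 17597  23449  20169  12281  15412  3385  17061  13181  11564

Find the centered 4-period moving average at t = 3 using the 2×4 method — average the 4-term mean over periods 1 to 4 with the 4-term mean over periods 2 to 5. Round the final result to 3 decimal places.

18100.875

Sum over 1–4: 17597 + 23449 + 20169 + 12281 = 73496
Sum over 2–5: 23449 + 20169 + 12281 + 15412 = 71311
CMA at t=3 = (73496 + 71311) / (2·4) = 144807 / 8 = 18100.875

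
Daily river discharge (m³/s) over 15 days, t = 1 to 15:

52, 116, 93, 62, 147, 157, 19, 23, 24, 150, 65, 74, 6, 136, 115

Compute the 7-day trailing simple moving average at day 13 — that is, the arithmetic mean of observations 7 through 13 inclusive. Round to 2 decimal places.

51.57

Sum of periods 7–13: 19 + 23 + 24 + 150 + 65 + 74 + 6 = 361
Divide by 7: 361 / 7 = 51.57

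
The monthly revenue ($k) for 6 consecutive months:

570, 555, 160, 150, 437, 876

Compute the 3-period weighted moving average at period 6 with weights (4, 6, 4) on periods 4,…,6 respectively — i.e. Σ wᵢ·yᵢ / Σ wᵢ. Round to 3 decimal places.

Weighted sum: 4·150 + 6·437 + 4·876 = 600 + 2622 + 3504 = 6726
Weight total: 4 + 6 + 4 = 14
WMA = 6726 / 14 = 480.429

480.429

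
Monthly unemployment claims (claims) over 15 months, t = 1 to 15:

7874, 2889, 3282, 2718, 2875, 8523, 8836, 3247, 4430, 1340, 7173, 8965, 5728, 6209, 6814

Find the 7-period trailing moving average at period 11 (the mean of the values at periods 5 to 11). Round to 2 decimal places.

Sum of periods 5–11: 2875 + 8523 + 8836 + 3247 + 4430 + 1340 + 7173 = 36424
Divide by 7: 36424 / 7 = 5203.43

5203.43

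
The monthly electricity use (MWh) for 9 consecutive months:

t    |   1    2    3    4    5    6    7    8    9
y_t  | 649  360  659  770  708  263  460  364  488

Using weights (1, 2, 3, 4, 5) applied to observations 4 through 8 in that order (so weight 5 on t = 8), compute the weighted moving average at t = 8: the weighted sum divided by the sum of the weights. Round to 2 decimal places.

442.33

Weighted sum: 1·770 + 2·708 + 3·263 + 4·460 + 5·364 = 770 + 1416 + 789 + 1840 + 1820 = 6635
Weight total: 1 + 2 + 3 + 4 + 5 = 15
WMA = 6635 / 15 = 442.33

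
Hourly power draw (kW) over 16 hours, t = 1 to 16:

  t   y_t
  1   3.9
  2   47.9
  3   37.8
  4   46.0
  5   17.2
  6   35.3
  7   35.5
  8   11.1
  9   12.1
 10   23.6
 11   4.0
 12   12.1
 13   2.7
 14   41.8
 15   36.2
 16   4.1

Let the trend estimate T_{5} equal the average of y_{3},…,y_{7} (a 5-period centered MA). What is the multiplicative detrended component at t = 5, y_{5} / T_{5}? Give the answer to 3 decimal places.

0.501

Trend T_5 = (37.8 + 46.0 + 17.2 + 35.3 + 35.5) / 5 = 171.8/5 = 34.36000
Ratio to trend: 17.2 / 34.36000 = 0.501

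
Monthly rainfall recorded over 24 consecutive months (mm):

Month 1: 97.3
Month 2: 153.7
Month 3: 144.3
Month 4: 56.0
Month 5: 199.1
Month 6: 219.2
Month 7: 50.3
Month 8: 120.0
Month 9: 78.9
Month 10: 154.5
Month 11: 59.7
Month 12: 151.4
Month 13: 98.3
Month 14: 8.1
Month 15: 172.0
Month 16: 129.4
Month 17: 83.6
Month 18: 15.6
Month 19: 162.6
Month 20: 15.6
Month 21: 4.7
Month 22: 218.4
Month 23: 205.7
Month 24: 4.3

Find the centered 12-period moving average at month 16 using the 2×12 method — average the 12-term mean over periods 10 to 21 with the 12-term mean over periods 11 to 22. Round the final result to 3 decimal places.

90.621

Sum over 10–21: 154.5 + 59.7 + 151.4 + 98.3 + 8.1 + 172.0 + 129.4 + 83.6 + 15.6 + 162.6 + 15.6 + 4.7 = 1055.5
Sum over 11–22: 59.7 + 151.4 + 98.3 + 8.1 + 172.0 + 129.4 + 83.6 + 15.6 + 162.6 + 15.6 + 4.7 + 218.4 = 1119.4
CMA at t=16 = (1055.5 + 1119.4) / (2·12) = 2174.9 / 24 = 90.621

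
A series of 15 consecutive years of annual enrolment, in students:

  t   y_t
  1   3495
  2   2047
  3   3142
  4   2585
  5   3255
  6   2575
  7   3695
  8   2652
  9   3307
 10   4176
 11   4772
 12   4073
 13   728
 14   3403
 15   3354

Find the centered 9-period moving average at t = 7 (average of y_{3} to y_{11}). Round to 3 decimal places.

3351.000

Sum of periods 3–11: 3142 + 2585 + 3255 + 2575 + 3695 + 2652 + 3307 + 4176 + 4772 = 30159
Divide by 9: 30159 / 9 = 3351.000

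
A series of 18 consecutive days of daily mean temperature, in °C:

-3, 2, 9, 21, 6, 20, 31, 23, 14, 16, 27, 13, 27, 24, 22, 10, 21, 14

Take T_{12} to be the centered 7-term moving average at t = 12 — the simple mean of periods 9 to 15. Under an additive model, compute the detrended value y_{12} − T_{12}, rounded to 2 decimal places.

Trend T_12 = (14 + 16 + 27 + 13 + 27 + 24 + 22) / 7 = 143/7 = 20.4286
Detrended value: 13 − 20.4286 = -7.43

-7.43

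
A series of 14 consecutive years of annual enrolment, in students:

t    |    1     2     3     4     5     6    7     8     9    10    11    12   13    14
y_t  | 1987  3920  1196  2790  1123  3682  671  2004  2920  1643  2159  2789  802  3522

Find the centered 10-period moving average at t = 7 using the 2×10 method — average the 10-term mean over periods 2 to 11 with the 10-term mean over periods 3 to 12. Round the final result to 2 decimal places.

2154.25

Sum over 2–11: 3920 + 1196 + 2790 + 1123 + 3682 + 671 + 2004 + 2920 + 1643 + 2159 = 22108
Sum over 3–12: 1196 + 2790 + 1123 + 3682 + 671 + 2004 + 2920 + 1643 + 2159 + 2789 = 20977
CMA at t=7 = (22108 + 20977) / (2·10) = 43085 / 20 = 2154.25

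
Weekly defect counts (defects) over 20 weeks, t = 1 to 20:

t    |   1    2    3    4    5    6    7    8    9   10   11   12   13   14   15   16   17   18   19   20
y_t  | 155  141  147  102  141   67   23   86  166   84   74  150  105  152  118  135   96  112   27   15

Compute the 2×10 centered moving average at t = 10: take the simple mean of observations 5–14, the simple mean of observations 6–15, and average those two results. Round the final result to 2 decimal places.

103.65

Sum over 5–14: 141 + 67 + 23 + 86 + 166 + 84 + 74 + 150 + 105 + 152 = 1048
Sum over 6–15: 67 + 23 + 86 + 166 + 84 + 74 + 150 + 105 + 152 + 118 = 1025
CMA at t=10 = (1048 + 1025) / (2·10) = 2073 / 20 = 103.65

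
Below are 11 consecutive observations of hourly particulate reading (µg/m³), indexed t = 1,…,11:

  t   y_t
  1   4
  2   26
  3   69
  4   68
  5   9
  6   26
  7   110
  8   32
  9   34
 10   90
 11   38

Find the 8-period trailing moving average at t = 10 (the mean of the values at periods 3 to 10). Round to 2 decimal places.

Sum of periods 3–10: 69 + 68 + 9 + 26 + 110 + 32 + 34 + 90 = 438
Divide by 8: 438 / 8 = 54.75

54.75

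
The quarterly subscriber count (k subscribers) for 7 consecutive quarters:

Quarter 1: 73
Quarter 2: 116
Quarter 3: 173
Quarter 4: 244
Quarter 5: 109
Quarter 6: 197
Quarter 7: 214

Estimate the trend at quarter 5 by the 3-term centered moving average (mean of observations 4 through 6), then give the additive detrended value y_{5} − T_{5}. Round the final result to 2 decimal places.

-74.33

Trend T_5 = (244 + 109 + 197) / 3 = 550/3 = 183.3333
Detrended value: 109 − 183.3333 = -74.33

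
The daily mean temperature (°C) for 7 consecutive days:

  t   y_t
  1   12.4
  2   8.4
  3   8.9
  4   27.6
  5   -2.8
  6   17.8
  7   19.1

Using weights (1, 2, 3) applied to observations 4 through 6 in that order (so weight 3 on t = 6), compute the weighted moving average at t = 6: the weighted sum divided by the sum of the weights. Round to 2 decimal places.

12.57

Weighted sum: 1·27.6 + 2·-2.8 + 3·17.8 = 27.6 + -5.6 + 53.4 = 75.4
Weight total: 1 + 2 + 3 = 6
WMA = 75.4 / 6 = 12.57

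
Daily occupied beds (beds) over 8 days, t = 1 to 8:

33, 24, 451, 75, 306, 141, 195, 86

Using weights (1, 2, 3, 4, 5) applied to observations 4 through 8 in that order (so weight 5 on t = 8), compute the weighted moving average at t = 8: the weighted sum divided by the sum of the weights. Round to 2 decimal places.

154.67

Weighted sum: 1·75 + 2·306 + 3·141 + 4·195 + 5·86 = 75 + 612 + 423 + 780 + 430 = 2320
Weight total: 1 + 2 + 3 + 4 + 5 = 15
WMA = 2320 / 15 = 154.67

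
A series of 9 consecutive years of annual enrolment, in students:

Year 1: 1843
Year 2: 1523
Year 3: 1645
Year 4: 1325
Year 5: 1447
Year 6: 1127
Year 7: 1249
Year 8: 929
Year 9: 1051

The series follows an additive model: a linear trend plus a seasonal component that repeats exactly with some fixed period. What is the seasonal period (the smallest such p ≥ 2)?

2

First differences y_{t+1} − y_t: -320, 122, -320, 122, -320, 122, …
The difference pattern repeats every 2 terms and not for any smaller step, so p = 2.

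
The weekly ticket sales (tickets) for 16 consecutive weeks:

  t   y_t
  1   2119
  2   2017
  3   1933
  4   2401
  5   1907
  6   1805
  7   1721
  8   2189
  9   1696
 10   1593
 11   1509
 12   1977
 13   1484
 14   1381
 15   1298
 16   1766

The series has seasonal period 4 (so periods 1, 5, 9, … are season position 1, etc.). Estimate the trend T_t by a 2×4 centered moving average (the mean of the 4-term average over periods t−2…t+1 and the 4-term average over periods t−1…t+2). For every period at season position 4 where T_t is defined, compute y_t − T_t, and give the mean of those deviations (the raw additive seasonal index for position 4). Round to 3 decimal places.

Season position 4 occurs at t = 4, 8, 12 (where T_t is defined).
t=4: T_4 = 2038.00000; y_4 − T_4 = 2401 − 2038.00000 = 363.00000
t=8: T_8 = 1826.25000; y_8 − T_8 = 2189 − 1826.25000 = 362.75000
t=12: T_12 = 1614.25000; y_12 − T_12 = 1977 − 1614.25000 = 362.75000
Mean deviation: (363.00000 + 362.75000 + 362.75000) / 3 = 362.833

362.833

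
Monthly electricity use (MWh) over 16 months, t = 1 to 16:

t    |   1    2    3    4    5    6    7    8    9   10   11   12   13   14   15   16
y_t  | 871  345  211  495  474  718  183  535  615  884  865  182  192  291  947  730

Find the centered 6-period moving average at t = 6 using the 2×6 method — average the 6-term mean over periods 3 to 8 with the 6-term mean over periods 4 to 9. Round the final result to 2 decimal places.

Sum over 3–8: 211 + 495 + 474 + 718 + 183 + 535 = 2616
Sum over 4–9: 495 + 474 + 718 + 183 + 535 + 615 = 3020
CMA at t=6 = (2616 + 3020) / (2·6) = 5636 / 12 = 469.67

469.67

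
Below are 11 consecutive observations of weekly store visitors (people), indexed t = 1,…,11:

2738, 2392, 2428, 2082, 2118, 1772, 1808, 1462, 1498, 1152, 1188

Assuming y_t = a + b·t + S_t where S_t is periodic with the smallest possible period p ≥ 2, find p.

2

First differences y_{t+1} − y_t: -346, 36, -346, 36, -346, 36, …
The difference pattern repeats every 2 terms and not for any smaller step, so p = 2.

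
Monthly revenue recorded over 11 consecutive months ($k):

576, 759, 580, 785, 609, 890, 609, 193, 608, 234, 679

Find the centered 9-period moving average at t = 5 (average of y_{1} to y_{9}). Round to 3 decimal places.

623.222

Sum of periods 1–9: 576 + 759 + 580 + 785 + 609 + 890 + 609 + 193 + 608 = 5609
Divide by 9: 5609 / 9 = 623.222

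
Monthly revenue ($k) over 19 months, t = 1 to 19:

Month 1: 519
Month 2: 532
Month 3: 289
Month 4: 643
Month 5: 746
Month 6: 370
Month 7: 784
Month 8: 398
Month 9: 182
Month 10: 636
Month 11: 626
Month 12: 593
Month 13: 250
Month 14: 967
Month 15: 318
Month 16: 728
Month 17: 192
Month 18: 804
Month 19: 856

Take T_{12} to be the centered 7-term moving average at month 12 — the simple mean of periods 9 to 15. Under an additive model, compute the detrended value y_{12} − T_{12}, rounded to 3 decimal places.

82.714

Trend T_12 = (182 + 636 + 626 + 593 + 250 + 967 + 318) / 7 = 3572/7 = 510.28571
Detrended value: 593 − 510.28571 = 82.714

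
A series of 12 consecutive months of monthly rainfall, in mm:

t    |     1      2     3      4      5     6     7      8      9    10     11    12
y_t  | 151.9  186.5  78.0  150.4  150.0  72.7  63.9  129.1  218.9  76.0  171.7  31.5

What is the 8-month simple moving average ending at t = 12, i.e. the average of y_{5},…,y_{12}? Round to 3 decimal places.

Sum of periods 5–12: 150.0 + 72.7 + 63.9 + 129.1 + 218.9 + 76.0 + 171.7 + 31.5 = 913.8
Divide by 8: 913.8 / 8 = 114.225

114.225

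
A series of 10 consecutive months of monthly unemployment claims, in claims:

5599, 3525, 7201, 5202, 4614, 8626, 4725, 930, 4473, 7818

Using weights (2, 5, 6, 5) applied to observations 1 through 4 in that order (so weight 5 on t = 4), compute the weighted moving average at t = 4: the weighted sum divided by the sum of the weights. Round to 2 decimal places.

5446.61

Weighted sum: 2·5599 + 5·3525 + 6·7201 + 5·5202 = 11198 + 17625 + 43206 + 26010 = 98039
Weight total: 2 + 5 + 6 + 5 = 18
WMA = 98039 / 18 = 5446.61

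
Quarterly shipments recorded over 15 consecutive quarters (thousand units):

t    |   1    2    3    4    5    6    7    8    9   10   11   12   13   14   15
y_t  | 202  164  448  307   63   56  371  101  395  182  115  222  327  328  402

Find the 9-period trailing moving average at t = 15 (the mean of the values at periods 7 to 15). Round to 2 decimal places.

Sum of periods 7–15: 371 + 101 + 395 + 182 + 115 + 222 + 327 + 328 + 402 = 2443
Divide by 9: 2443 / 9 = 271.44

271.44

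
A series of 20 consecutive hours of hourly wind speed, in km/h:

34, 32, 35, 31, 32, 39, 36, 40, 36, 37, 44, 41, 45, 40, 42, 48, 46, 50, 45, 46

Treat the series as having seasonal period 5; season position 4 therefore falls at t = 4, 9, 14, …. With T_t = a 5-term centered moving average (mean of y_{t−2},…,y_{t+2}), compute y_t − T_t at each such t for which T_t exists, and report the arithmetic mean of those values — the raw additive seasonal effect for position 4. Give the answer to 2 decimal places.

-2.87

Season position 4 occurs at t = 4, 9, 14 (where T_t is defined).
t=4: T_4 = 33.8000; y_4 − T_4 = 31 − 33.8000 = -2.8000
t=9: T_9 = 38.6000; y_9 − T_9 = 36 − 38.6000 = -2.6000
t=14: T_14 = 43.2000; y_14 − T_14 = 40 − 43.2000 = -3.2000
Mean deviation: (-2.8000 + -2.6000 + -3.2000) / 3 = -2.87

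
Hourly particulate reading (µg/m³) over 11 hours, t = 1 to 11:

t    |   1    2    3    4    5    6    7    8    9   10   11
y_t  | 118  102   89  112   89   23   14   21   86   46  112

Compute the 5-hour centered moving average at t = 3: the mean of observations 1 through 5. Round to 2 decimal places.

Sum of periods 1–5: 118 + 102 + 89 + 112 + 89 = 510
Divide by 5: 510 / 5 = 102.00

102.00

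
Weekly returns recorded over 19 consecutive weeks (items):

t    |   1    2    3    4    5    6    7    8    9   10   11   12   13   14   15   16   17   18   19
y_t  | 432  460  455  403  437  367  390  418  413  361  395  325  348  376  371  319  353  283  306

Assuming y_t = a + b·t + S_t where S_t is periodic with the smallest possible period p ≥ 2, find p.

6

First differences y_{t+1} − y_t: 28, -5, -52, 34, -70, 23, 28, -5, -52, 34, -70, 23, 28, -5, …
The difference pattern repeats every 6 terms and not for any smaller step, so p = 6.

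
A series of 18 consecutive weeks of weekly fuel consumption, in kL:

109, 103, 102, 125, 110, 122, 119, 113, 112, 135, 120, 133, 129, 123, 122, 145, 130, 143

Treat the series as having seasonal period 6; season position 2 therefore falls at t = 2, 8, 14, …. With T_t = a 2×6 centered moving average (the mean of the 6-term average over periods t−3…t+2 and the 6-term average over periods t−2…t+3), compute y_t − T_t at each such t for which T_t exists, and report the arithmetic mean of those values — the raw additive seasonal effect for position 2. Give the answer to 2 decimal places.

-6.42

Season position 2 occurs at t = 8, 14 (where T_t is defined).
t=8: T_8 = 119.3333; y_8 − T_8 = 113 − 119.3333 = -6.3333
t=14: T_14 = 129.5000; y_14 − T_14 = 123 − 129.5000 = -6.5000
Mean deviation: (-6.3333 + -6.5000) / 2 = -6.42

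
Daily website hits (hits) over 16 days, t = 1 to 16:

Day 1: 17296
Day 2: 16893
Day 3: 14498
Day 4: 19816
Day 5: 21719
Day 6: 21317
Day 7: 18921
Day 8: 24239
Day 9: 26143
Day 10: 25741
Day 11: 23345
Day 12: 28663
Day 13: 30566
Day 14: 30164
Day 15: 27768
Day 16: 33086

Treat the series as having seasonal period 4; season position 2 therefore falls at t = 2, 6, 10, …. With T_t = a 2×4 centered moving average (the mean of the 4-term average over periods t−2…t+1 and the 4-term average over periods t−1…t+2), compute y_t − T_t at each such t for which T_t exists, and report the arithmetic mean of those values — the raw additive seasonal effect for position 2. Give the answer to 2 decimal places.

320.92

Season position 2 occurs at t = 6, 10, 14 (where T_t is defined).
t=6: T_6 = 20996.1250; y_6 − T_6 = 21317 − 20996.1250 = 320.8750
t=10: T_10 = 25420.0000; y_10 − T_10 = 25741 − 25420.0000 = 321.0000
t=14: T_14 = 29843.1250; y_14 − T_14 = 30164 − 29843.1250 = 320.8750
Mean deviation: (320.8750 + 321.0000 + 320.8750) / 3 = 320.92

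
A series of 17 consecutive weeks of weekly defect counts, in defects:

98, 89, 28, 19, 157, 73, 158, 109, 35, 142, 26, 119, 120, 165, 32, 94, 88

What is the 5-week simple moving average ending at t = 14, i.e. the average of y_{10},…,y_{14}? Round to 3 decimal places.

114.400

Sum of periods 10–14: 142 + 26 + 119 + 120 + 165 = 572
Divide by 5: 572 / 5 = 114.400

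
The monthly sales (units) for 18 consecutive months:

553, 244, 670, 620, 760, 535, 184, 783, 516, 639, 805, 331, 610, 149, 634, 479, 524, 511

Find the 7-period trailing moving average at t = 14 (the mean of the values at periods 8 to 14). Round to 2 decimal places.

547.57

Sum of periods 8–14: 783 + 516 + 639 + 805 + 331 + 610 + 149 = 3833
Divide by 7: 3833 / 7 = 547.57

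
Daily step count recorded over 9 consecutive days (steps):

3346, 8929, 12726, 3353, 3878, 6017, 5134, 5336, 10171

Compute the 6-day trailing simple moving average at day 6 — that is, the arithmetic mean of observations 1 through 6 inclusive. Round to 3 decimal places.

Sum of periods 1–6: 3346 + 8929 + 12726 + 3353 + 3878 + 6017 = 38249
Divide by 6: 38249 / 6 = 6374.833

6374.833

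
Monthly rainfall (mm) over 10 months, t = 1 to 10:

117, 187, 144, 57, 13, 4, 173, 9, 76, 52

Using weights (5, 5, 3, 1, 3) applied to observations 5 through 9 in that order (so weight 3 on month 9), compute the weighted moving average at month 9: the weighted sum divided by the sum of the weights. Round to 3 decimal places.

49.471

Weighted sum: 5·13 + 5·4 + 3·173 + 1·9 + 3·76 = 65 + 20 + 519 + 9 + 228 = 841
Weight total: 5 + 5 + 3 + 1 + 3 = 17
WMA = 841 / 17 = 49.471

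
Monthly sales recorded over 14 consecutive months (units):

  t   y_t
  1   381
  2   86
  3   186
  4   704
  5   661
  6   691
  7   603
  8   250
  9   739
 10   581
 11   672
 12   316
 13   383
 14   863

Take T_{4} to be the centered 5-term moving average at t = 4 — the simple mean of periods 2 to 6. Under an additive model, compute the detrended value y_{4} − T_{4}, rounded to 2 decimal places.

Trend T_4 = (86 + 186 + 704 + 661 + 691) / 5 = 2328/5 = 465.6000
Detrended value: 704 − 465.6000 = 238.40

238.40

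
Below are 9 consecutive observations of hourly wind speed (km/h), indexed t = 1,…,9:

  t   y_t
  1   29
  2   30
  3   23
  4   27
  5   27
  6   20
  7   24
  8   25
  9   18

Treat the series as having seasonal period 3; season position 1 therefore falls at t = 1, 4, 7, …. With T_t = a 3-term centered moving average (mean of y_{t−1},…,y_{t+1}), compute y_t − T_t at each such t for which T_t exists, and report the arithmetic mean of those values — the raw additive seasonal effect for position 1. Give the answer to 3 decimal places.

Season position 1 occurs at t = 4, 7 (where T_t is defined).
t=4: T_4 = 25.66667; y_4 − T_4 = 27 − 25.66667 = 1.33333
t=7: T_7 = 23.00000; y_7 − T_7 = 24 − 23.00000 = 1.00000
Mean deviation: (1.33333 + 1.00000) / 2 = 1.167

1.167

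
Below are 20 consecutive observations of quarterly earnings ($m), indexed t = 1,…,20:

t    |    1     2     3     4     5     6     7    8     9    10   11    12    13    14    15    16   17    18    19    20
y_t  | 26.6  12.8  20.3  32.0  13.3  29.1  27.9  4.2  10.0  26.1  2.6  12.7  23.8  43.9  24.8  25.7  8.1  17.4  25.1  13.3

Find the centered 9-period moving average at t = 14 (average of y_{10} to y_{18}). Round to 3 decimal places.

Sum of periods 10–18: 26.1 + 2.6 + 12.7 + 23.8 + 43.9 + 24.8 + 25.7 + 8.1 + 17.4 = 185.1
Divide by 9: 185.1 / 9 = 20.567

20.567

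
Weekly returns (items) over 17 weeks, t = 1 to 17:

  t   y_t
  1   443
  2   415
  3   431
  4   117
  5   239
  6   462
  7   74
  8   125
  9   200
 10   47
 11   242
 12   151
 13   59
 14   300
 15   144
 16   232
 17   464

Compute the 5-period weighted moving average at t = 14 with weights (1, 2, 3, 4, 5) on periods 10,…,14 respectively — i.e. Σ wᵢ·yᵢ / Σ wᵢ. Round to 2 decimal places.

181.33

Weighted sum: 1·47 + 2·242 + 3·151 + 4·59 + 5·300 = 47 + 484 + 453 + 236 + 1500 = 2720
Weight total: 1 + 2 + 3 + 4 + 5 = 15
WMA = 2720 / 15 = 181.33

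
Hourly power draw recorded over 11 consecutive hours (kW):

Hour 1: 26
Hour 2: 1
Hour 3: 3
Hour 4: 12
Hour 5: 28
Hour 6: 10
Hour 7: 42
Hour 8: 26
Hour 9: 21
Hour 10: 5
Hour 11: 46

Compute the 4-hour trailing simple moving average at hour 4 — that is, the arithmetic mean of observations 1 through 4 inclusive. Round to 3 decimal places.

10.500

Sum of periods 1–4: 26 + 1 + 3 + 12 = 42
Divide by 4: 42 / 4 = 10.500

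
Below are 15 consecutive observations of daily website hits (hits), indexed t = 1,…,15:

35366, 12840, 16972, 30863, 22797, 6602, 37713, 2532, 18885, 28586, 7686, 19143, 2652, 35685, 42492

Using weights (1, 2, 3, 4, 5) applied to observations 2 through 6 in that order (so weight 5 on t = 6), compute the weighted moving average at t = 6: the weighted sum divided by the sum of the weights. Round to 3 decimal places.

17571.400

Weighted sum: 1·12840 + 2·16972 + 3·30863 + 4·22797 + 5·6602 = 12840 + 33944 + 92589 + 91188 + 33010 = 263571
Weight total: 1 + 2 + 3 + 4 + 5 = 15
WMA = 263571 / 15 = 17571.400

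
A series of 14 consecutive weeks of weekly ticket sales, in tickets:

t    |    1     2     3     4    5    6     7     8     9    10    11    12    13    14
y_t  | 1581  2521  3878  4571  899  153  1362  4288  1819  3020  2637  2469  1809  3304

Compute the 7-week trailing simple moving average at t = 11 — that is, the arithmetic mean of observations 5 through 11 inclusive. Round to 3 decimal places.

Sum of periods 5–11: 899 + 153 + 1362 + 4288 + 1819 + 3020 + 2637 = 14178
Divide by 7: 14178 / 7 = 2025.429

2025.429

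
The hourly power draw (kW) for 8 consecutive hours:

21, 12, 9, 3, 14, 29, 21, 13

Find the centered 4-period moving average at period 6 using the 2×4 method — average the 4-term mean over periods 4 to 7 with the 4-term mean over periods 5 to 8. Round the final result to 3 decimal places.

Sum over 4–7: 3 + 14 + 29 + 21 = 67
Sum over 5–8: 14 + 29 + 21 + 13 = 77
CMA at t=6 = (67 + 77) / (2·4) = 144 / 8 = 18.000

18.000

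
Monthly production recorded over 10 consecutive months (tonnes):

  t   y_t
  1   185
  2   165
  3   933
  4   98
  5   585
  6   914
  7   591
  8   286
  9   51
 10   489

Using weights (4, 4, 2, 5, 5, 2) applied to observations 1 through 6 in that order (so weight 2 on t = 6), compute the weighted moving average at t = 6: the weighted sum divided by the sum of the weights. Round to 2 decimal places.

386.77

Weighted sum: 4·185 + 4·165 + 2·933 + 5·98 + 5·585 + 2·914 = 740 + 660 + 1866 + 490 + 2925 + 1828 = 8509
Weight total: 4 + 4 + 2 + 5 + 5 + 2 = 22
WMA = 8509 / 22 = 386.77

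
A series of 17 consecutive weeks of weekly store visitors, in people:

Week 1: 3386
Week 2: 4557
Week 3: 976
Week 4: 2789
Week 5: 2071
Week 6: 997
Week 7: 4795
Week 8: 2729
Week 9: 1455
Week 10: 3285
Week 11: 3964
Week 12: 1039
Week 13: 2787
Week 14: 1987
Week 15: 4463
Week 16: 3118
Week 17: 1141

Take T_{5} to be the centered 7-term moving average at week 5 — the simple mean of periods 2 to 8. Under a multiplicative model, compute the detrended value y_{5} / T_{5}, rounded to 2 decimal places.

Trend T_5 = (4557 + 976 + 2789 + 2071 + 997 + 4795 + 2729) / 7 = 18914/7 = 2702.0000
Ratio to trend: 2071 / 2702.0000 = 0.77

0.77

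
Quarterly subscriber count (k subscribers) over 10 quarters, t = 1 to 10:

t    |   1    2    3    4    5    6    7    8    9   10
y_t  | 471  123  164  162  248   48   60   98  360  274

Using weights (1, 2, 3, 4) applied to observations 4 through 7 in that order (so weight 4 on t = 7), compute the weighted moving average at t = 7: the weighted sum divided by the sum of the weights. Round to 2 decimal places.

104.20

Weighted sum: 1·162 + 2·248 + 3·48 + 4·60 = 162 + 496 + 144 + 240 = 1042
Weight total: 1 + 2 + 3 + 4 = 10
WMA = 1042 / 10 = 104.20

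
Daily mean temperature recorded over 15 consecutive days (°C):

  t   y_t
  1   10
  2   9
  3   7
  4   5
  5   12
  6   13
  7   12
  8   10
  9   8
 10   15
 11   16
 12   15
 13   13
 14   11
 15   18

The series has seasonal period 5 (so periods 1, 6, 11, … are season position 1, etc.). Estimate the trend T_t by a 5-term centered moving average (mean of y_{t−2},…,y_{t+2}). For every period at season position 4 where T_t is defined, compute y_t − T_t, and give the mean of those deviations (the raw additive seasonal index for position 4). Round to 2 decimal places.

Season position 4 occurs at t = 4, 9 (where T_t is defined).
t=4: T_4 = 9.2000; y_4 − T_4 = 5 − 9.2000 = -4.2000
t=9: T_9 = 12.2000; y_9 − T_9 = 8 − 12.2000 = -4.2000
Mean deviation: (-4.2000 + -4.2000) / 2 = -4.20

-4.20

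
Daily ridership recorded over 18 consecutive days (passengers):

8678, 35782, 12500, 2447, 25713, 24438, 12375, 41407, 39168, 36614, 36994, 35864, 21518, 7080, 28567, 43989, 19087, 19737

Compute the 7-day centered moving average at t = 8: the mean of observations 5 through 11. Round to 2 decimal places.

Sum of periods 5–11: 25713 + 24438 + 12375 + 41407 + 39168 + 36614 + 36994 = 216709
Divide by 7: 216709 / 7 = 30958.43

30958.43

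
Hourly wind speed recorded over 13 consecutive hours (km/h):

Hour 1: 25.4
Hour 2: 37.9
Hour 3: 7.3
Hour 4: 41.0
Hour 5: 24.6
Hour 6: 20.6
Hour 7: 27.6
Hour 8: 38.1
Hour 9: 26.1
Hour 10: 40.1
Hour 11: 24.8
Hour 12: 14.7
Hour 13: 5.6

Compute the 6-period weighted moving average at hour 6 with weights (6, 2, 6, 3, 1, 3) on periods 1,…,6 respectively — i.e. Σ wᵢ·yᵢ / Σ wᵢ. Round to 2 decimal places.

22.92

Weighted sum: 6·25.4 + 2·37.9 + 6·7.3 + 3·41.0 + 1·24.6 + 3·20.6 = 152.4 + 75.8 + 43.8 + 123.0 + 24.6 + 61.8 = 481.4
Weight total: 6 + 2 + 6 + 3 + 1 + 3 = 21
WMA = 481.4 / 21 = 22.92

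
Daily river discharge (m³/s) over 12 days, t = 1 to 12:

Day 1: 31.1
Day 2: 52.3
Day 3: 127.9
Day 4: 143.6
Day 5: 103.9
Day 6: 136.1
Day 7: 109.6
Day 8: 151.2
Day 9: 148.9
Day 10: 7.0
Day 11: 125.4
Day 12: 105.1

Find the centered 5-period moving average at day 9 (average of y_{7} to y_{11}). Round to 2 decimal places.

108.42

Sum of periods 7–11: 109.6 + 151.2 + 148.9 + 7.0 + 125.4 = 542.1
Divide by 5: 542.1 / 5 = 108.42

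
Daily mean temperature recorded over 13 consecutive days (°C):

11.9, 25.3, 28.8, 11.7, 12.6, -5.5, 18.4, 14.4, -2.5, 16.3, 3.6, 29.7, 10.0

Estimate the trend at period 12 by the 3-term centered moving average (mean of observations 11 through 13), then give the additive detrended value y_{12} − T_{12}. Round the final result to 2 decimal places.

15.27

Trend T_12 = (3.6 + 29.7 + 10.0) / 3 = 43.3/3 = 14.4333
Detrended value: 29.7 − 14.4333 = 15.27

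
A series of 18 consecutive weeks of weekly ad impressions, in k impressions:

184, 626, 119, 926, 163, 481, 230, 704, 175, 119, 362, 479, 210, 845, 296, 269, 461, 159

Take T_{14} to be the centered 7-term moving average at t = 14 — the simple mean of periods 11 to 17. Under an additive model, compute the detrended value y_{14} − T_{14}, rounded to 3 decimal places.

427.571

Trend T_14 = (362 + 479 + 210 + 845 + 296 + 269 + 461) / 7 = 2922/7 = 417.42857
Detrended value: 845 − 417.42857 = 427.571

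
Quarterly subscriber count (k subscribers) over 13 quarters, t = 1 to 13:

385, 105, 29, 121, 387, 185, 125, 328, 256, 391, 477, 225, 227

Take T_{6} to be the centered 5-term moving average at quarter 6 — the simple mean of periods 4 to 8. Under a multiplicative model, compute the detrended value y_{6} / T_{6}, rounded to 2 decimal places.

0.81

Trend T_6 = (121 + 387 + 185 + 125 + 328) / 5 = 1146/5 = 229.2000
Ratio to trend: 185 / 229.2000 = 0.81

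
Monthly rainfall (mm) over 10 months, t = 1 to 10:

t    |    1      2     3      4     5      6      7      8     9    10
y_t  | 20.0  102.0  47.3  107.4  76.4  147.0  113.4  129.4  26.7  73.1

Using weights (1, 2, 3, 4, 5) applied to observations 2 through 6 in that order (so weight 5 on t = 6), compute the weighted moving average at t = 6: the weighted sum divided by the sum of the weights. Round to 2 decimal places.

103.96

Weighted sum: 1·102.0 + 2·47.3 + 3·107.4 + 4·76.4 + 5·147.0 = 102.0 + 94.6 + 322.2 + 305.6 + 735.0 = 1559.4
Weight total: 1 + 2 + 3 + 4 + 5 = 15
WMA = 1559.4 / 15 = 103.96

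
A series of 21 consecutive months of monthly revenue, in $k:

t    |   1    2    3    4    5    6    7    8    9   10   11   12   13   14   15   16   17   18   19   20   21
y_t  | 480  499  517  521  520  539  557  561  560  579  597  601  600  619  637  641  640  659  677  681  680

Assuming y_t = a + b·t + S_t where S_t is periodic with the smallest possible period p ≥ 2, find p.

First differences y_{t+1} − y_t: 19, 18, 4, -1, 19, 18, 4, -1, 19, 18, …
The difference pattern repeats every 4 terms and not for any smaller step, so p = 4.

4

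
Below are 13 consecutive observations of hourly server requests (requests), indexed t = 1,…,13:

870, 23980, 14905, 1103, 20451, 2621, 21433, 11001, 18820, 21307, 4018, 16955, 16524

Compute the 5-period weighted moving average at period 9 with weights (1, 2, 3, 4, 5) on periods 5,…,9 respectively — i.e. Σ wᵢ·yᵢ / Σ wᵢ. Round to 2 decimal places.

Weighted sum: 1·20451 + 2·2621 + 3·21433 + 4·11001 + 5·18820 = 20451 + 5242 + 64299 + 44004 + 94100 = 228096
Weight total: 1 + 2 + 3 + 4 + 5 = 15
WMA = 228096 / 15 = 15206.40

15206.40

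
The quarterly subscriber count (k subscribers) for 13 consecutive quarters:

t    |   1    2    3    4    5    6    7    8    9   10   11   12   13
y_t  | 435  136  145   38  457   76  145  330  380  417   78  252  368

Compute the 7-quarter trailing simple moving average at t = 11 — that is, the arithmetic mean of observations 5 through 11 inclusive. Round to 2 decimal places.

Sum of periods 5–11: 457 + 76 + 145 + 330 + 380 + 417 + 78 = 1883
Divide by 7: 1883 / 7 = 269.00

269.00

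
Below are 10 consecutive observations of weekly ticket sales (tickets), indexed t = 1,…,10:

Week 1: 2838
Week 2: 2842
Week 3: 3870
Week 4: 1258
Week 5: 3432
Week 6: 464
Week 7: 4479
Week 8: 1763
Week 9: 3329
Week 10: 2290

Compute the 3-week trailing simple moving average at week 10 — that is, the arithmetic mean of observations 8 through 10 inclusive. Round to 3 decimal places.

2460.667

Sum of periods 8–10: 1763 + 3329 + 2290 = 7382
Divide by 3: 7382 / 3 = 2460.667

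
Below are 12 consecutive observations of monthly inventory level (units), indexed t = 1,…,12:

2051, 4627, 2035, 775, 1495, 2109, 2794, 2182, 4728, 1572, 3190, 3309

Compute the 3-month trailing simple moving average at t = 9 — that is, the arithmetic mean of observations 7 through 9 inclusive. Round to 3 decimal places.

Sum of periods 7–9: 2794 + 2182 + 4728 = 9704
Divide by 3: 9704 / 3 = 3234.667

3234.667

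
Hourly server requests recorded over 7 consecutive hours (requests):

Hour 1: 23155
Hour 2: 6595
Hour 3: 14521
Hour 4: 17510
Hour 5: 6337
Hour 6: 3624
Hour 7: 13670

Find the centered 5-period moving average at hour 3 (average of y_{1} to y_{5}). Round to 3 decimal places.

Sum of periods 1–5: 23155 + 6595 + 14521 + 17510 + 6337 = 68118
Divide by 5: 68118 / 5 = 13623.600

13623.600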